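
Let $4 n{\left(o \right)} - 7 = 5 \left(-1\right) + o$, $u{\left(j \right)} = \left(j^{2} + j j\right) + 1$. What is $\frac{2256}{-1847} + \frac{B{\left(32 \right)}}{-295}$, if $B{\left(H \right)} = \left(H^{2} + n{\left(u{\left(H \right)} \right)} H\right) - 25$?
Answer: $- \frac{32816249}{544865} \approx -60.228$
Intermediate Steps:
$u{\left(j \right)} = 1 + 2 j^{2}$ ($u{\left(j \right)} = \left(j^{2} + j^{2}\right) + 1 = 2 j^{2} + 1 = 1 + 2 j^{2}$)
$n{\left(o \right)} = \frac{1}{2} + \frac{o}{4}$ ($n{\left(o \right)} = \frac{7}{4} + \frac{5 \left(-1\right) + o}{4} = \frac{7}{4} + \frac{-5 + o}{4} = \frac{7}{4} + \left(- \frac{5}{4} + \frac{o}{4}\right) = \frac{1}{2} + \frac{o}{4}$)
$B{\left(H \right)} = -25 + H^{2} + H \left(\frac{3}{4} + \frac{H^{2}}{2}\right)$ ($B{\left(H \right)} = \left(H^{2} + \left(\frac{1}{2} + \frac{1 + 2 H^{2}}{4}\right) H\right) - 25 = \left(H^{2} + \left(\frac{1}{2} + \left(\frac{1}{4} + \frac{H^{2}}{2}\right)\right) H\right) - 25 = \left(H^{2} + \left(\frac{3}{4} + \frac{H^{2}}{2}\right) H\right) - 25 = \left(H^{2} + H \left(\frac{3}{4} + \frac{H^{2}}{2}\right)\right) - 25 = -25 + H^{2} + H \left(\frac{3}{4} + \frac{H^{2}}{2}\right)$)
$\frac{2256}{-1847} + \frac{B{\left(32 \right)}}{-295} = \frac{2256}{-1847} + \frac{-25 + 32^{2} + \frac{32^{3}}{2} + \frac{3}{4} \cdot 32}{-295} = 2256 \left(- \frac{1}{1847}\right) + \left(-25 + 1024 + \frac{1}{2} \cdot 32768 + 24\right) \left(- \frac{1}{295}\right) = - \frac{2256}{1847} + \left(-25 + 1024 + 16384 + 24\right) \left(- \frac{1}{295}\right) = - \frac{2256}{1847} + 17407 \left(- \frac{1}{295}\right) = - \frac{2256}{1847} - \frac{17407}{295} = - \frac{32816249}{544865}$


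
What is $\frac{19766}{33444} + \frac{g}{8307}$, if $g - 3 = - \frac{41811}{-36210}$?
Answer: $\frac{27548955439}{46573320105} \approx 0.59152$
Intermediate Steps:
$g = \frac{50147}{12070}$ ($g = 3 - \frac{41811}{-36210} = 3 - - \frac{13937}{12070} = 3 + \frac{13937}{12070} = \frac{50147}{12070} \approx 4.1547$)
$\frac{19766}{33444} + \frac{g}{8307} = \frac{19766}{33444} + \frac{50147}{12070 \cdot 8307} = 19766 \cdot \frac{1}{33444} + \frac{50147}{12070} \cdot \frac{1}{8307} = \frac{9883}{16722} + \frac{50147}{100265490} = \frac{27548955439}{46573320105}$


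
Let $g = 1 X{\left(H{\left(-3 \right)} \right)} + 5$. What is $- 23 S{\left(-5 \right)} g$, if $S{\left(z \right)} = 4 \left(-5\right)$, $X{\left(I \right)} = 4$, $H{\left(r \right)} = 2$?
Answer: $4140$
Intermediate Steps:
$S{\left(z \right)} = -20$
$g = 9$ ($g = 1 \cdot 4 + 5 = 4 + 5 = 9$)
$- 23 S{\left(-5 \right)} g = \left(-23\right) \left(-20\right) 9 = 460 \cdot 9 = 4140$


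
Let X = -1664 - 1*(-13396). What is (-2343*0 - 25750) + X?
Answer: -14018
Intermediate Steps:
X = 11732 (X = -1664 + 13396 = 11732)
(-2343*0 - 25750) + X = (-2343*0 - 25750) + 11732 = (0 - 25750) + 11732 = -25750 + 11732 = -14018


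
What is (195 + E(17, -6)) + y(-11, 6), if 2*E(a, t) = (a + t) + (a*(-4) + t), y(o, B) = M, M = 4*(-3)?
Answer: 303/2 ≈ 151.50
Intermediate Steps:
M = -12
y(o, B) = -12
E(a, t) = t - 3*a/2 (E(a, t) = ((a + t) + (a*(-4) + t))/2 = ((a + t) + (-4*a + t))/2 = ((a + t) + (t - 4*a))/2 = (-3*a + 2*t)/2 = t - 3*a/2)
(195 + E(17, -6)) + y(-11, 6) = (195 + (-6 - 3/2*17)) - 12 = (195 + (-6 - 51/2)) - 12 = (195 - 63/2) - 12 = 327/2 - 12 = 303/2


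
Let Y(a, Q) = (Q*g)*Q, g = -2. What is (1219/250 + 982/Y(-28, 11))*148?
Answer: 1831426/15125 ≈ 121.09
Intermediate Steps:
Y(a, Q) = -2*Q² (Y(a, Q) = (Q*(-2))*Q = (-2*Q)*Q = -2*Q²)
(1219/250 + 982/Y(-28, 11))*148 = (1219/250 + 982/((-2*11²)))*148 = (1219*(1/250) + 982/((-2*121)))*148 = (1219/250 + 982/(-242))*148 = (1219/250 + 982*(-1/242))*148 = (1219/250 - 491/121)*148 = (24749/30250)*148 = 1831426/15125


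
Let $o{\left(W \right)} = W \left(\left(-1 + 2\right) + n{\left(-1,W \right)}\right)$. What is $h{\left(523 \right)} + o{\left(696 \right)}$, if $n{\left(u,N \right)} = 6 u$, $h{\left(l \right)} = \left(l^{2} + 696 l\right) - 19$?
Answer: $634038$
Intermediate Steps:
$h{\left(l \right)} = -19 + l^{2} + 696 l$
$o{\left(W \right)} = - 5 W$ ($o{\left(W \right)} = W \left(\left(-1 + 2\right) + 6 \left(-1\right)\right) = W \left(1 - 6\right) = W \left(-5\right) = - 5 W$)
$h{\left(523 \right)} + o{\left(696 \right)} = \left(-19 + 523^{2} + 696 \cdot 523\right) - 3480 = \left(-19 + 273529 + 364008\right) - 3480 = 637518 - 3480 = 634038$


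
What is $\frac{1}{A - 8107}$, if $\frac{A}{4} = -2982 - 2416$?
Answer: $- \frac{1}{29699} \approx -3.3671 \cdot 10^{-5}$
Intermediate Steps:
$A = -21592$ ($A = 4 \left(-2982 - 2416\right) = 4 \left(-5398\right) = -21592$)
$\frac{1}{A - 8107} = \frac{1}{-21592 - 8107} = \frac{1}{-29699} = - \frac{1}{29699}$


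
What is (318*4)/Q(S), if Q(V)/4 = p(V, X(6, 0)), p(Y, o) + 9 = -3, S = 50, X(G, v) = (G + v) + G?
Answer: -53/2 ≈ -26.500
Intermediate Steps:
X(G, v) = v + 2*G
p(Y, o) = -12 (p(Y, o) = -9 - 3 = -12)
Q(V) = -48 (Q(V) = 4*(-12) = -48)
(318*4)/Q(S) = (318*4)/(-48) = 1272*(-1/48) = -53/2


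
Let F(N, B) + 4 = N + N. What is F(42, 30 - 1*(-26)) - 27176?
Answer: -27096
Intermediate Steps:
F(N, B) = -4 + 2*N (F(N, B) = -4 + (N + N) = -4 + 2*N)
F(42, 30 - 1*(-26)) - 27176 = (-4 + 2*42) - 27176 = (-4 + 84) - 27176 = 80 - 27176 = -27096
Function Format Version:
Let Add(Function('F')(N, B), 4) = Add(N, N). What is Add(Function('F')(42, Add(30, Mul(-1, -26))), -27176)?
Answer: -27096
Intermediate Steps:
Function('F')(N, B) = Add(-4, Mul(2, N)) (Function('F')(N, B) = Add(-4, Add(N, N)) = Add(-4, Mul(2, N)))
Add(Function('F')(42, Add(30, Mul(-1, -26))), -27176) = Add(Add(-4, Mul(2, 42)), -27176) = Add(Add(-4, 84), -27176) = Add(80, -27176) = -27096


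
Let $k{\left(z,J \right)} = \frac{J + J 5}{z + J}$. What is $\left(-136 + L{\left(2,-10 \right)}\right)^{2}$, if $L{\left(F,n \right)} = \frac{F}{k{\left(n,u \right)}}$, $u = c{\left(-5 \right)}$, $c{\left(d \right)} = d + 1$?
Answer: $\frac{654481}{36} \approx 18180.0$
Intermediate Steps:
$c{\left(d \right)} = 1 + d$
$u = -4$ ($u = 1 - 5 = -4$)
$k{\left(z,J \right)} = \frac{6 J}{J + z}$ ($k{\left(z,J \right)} = \frac{J + 5 J}{J + z} = \frac{6 J}{J + z}$)
$L{\left(F,n \right)} = F \left(\frac{1}{6} - \frac{n}{24}\right)$ ($L{\left(F,n \right)} = \frac{F}{6 \left(-4\right) \frac{1}{-4 + n}} = \frac{F}{\left(-24\right) \frac{1}{-4 + n}} = F \left(\frac{1}{6} - \frac{n}{24}\right)$)
$\left(-136 + L{\left(2,-10 \right)}\right)^{2} = \left(-136 + \frac{1}{24} \cdot 2 \left(4 - -10\right)\right)^{2} = \left(-136 + \frac{1}{24} \cdot 2 \left(4 + 10\right)\right)^{2} = \left(-136 + \frac{1}{24} \cdot 2 \cdot 14\right)^{2} = \left(-136 + \frac{7}{6}\right)^{2} = \left(- \frac{809}{6}\right)^{2} = \frac{654481}{36}$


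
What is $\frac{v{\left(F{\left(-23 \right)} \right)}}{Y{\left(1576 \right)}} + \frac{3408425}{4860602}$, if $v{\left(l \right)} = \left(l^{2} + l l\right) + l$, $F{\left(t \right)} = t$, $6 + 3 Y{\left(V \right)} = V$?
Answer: $\frac{1022169823}{381557257} \approx 2.6789$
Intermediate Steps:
$Y{\left(V \right)} = -2 + \frac{V}{3}$
$v{\left(l \right)} = l + 2 l^{2}$ ($v{\left(l \right)} = \left(l^{2} + l^{2}\right) + l = 2 l^{2} + l = l + 2 l^{2}$)
$\frac{v{\left(F{\left(-23 \right)} \right)}}{Y{\left(1576 \right)}} + \frac{3408425}{4860602} = \frac{\left(-23\right) \left(1 + 2 \left(-23\right)\right)}{-2 + \frac{1}{3} \cdot 1576} + \frac{3408425}{4860602} = \frac{\left(-23\right) \left(1 - 46\right)}{-2 + \frac{1576}{3}} + 3408425 \cdot \frac{1}{4860602} = \frac{\left(-23\right) \left(-45\right)}{\frac{1570}{3}} + \frac{3408425}{4860602} = 1035 \cdot \frac{3}{1570} + \frac{3408425}{4860602} = \frac{621}{314} + \frac{3408425}{4860602} = \frac{1022169823}{381557257}$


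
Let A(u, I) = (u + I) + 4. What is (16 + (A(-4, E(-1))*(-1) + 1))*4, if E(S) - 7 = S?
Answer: 44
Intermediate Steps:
E(S) = 7 + S
A(u, I) = 4 + I + u (A(u, I) = (I + u) + 4 = 4 + I + u)
(16 + (A(-4, E(-1))*(-1) + 1))*4 = (16 + ((4 + (7 - 1) - 4)*(-1) + 1))*4 = (16 + ((4 + 6 - 4)*(-1) + 1))*4 = (16 + (6*(-1) + 1))*4 = (16 + (-6 + 1))*4 = (16 - 5)*4 = 11*4 = 44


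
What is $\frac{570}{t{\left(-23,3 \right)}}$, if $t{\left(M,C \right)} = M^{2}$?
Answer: $\frac{570}{529} \approx 1.0775$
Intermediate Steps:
$\frac{570}{t{\left(-23,3 \right)}} = \frac{570}{\left(-23\right)^{2}} = \frac{570}{529}$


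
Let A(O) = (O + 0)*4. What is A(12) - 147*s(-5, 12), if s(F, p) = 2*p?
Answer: -3480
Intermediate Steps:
A(O) = 4*O (A(O) = O*4 = 4*O)
A(12) - 147*s(-5, 12) = 4*12 - 294*12 = 48 - 147*24 = 48 - 3528 = -3480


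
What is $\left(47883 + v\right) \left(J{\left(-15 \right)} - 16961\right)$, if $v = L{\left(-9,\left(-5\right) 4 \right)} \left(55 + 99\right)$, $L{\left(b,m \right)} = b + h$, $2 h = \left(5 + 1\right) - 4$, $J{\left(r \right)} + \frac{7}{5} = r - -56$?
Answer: $- \frac{3947001157}{5} \approx -7.894 \cdot 10^{8}$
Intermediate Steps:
$J{\left(r \right)} = \frac{273}{5} + r$ ($J{\left(r \right)} = - \frac{7}{5} + \left(r - -56\right) = - \frac{7}{5} + \left(r + 56\right) = - \frac{7}{5} + \left(56 + r\right) = \frac{273}{5} + r$)
$h = 1$ ($h = \frac{\left(5 + 1\right) - 4}{2} = \frac{6 - 4}{2} = \frac{1}{2} \cdot 2 = 1$)
$L{\left(b,m \right)} = 1 + b$ ($L{\left(b,m \right)} = b + 1 = 1 + b$)
$v = -1232$ ($v = \left(1 - 9\right) \left(55 + 99\right) = \left(-8\right) 154 = -1232$)
$\left(47883 + v\right) \left(J{\left(-15 \right)} - 16961\right) = \left(47883 - 1232\right) \left(\left(\frac{273}{5} - 15\right) - 16961\right) = 46651 \left(\frac{198}{5} - 16961\right) = 46651 \left(- \frac{84607}{5}\right) = - \frac{3947001157}{5}$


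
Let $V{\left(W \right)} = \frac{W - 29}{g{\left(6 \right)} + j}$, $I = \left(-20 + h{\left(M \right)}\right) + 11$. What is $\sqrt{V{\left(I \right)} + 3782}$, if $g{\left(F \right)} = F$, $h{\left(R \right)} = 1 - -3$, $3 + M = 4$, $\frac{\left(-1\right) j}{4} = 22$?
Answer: $\frac{3 \sqrt{706471}}{41} \approx 61.501$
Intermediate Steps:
$j = -88$ ($j = \left(-4\right) 22 = -88$)
$M = 1$ ($M = -3 + 4 = 1$)
$h{\left(R \right)} = 4$ ($h{\left(R \right)} = 1 + 3 = 4$)
$I = -5$ ($I = \left(-20 + 4\right) + 11 = -16 + 11 = -5$)
$V{\left(W \right)} = \frac{29}{82} - \frac{W}{82}$ ($V{\left(W \right)} = \frac{W - 29}{6 - 88} = \frac{-29 + W}{-82} = \left(-29 + W\right) \left(- \frac{1}{82}\right) = \frac{29}{82} - \frac{W}{82}$)
$\sqrt{V{\left(I \right)} + 3782} = \sqrt{\left(\frac{29}{82} - - \frac{5}{82}\right) + 3782} = \sqrt{\left(\frac{29}{82} + \frac{5}{82}\right) + 3782} = \sqrt{\frac{17}{41} + 3782} = \sqrt{\frac{155079}{41}} = \frac{3 \sqrt{706471}}{41}$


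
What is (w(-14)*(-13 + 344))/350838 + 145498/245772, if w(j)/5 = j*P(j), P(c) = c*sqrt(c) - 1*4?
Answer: 2050677119/2395171026 + 162190*I*sqrt(14)/175419 ≈ 0.85617 + 3.4595*I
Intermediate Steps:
P(c) = -4 + c**(3/2) (P(c) = c**(3/2) - 4 = -4 + c**(3/2))
w(j) = 5*j*(-4 + j**(3/2)) (w(j) = 5*(j*(-4 + j**(3/2))) = 5*j*(-4 + j**(3/2)))
(w(-14)*(-13 + 344))/350838 + 145498/245772 = ((5*(-14)*(-4 + (-14)**(3/2)))*(-13 + 344))/350838 + 145498/245772 = ((5*(-14)*(-4 - 14*I*sqrt(14)))*331)*(1/350838) + 145498*(1/245772) = ((280 + 980*I*sqrt(14))*331)*(1/350838) + 72749/122886 = (92680 + 324380*I*sqrt(14))*(1/350838) + 72749/122886 = (46340/175419 + 162190*I*sqrt(14)/175419) + 72749/122886 = 2050677119/2395171026 + 162190*I*sqrt(14)/175419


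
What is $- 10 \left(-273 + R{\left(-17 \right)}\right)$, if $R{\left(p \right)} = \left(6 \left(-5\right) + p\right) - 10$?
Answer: $3300$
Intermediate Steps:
$R{\left(p \right)} = -40 + p$ ($R{\left(p \right)} = \left(-30 + p\right) - 10 = -40 + p$)
$- 10 \left(-273 + R{\left(-17 \right)}\right) = - 10 \left(-273 - 57\right) = \left(-10\right) \left(-330\right) = 3300$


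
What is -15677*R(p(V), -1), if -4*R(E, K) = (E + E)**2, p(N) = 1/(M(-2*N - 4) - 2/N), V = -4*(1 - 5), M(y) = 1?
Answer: 1003328/49 ≈ 20476.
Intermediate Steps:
V = 16 (V = -4*(-4) = 16)
p(N) = 1/(1 - 2/N)
R(E, K) = -E**2 (R(E, K) = -(E + E)**2/4 = -4*E**2/4 = -E**2)
-15677*R(p(V), -1) = -(-15677)*(16/(-2 + 16))**2 = -(-15677)*(16/14)**2 = -(-15677)*(16*(1/14))**2 = -(-15677)*(8/7)**2 = -(-15677)*64/49 = -15677*(-64/49) = 1003328/49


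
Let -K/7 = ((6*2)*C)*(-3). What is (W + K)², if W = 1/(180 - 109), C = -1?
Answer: 320087881/5041 ≈ 63497.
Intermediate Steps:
W = 1/71 ≈ 0.014085
K = -252 (K = -7*(6*2)*(-1)*(-3) = -7*12*(-1)*(-3) = -(-84)*(-3) = -7*36 = -252)
(W + K)² = (1/71 - 252)² = (-17891/71)² = 320087881/5041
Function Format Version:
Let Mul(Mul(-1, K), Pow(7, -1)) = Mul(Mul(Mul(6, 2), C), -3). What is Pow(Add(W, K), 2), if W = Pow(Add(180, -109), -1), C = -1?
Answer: Rational(320087881, 5041) ≈ 63497.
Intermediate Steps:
W = Rational(1, 71) (W = Pow(71, -1) = Rational(1, 71) ≈ 0.014085)
K = -252 (K = Mul(-7, Mul(Mul(Mul(6, 2), -1), -3)) = Mul(-7, Mul(Mul(12, -1), -3)) = Mul(-7, Mul(-12, -3)) = Mul(-7, 36) = -252)
Pow(Add(W, K), 2) = Pow(Add(Rational(1, 71), -252), 2) = Pow(Rational(-17891, 71), 2) = Rational(320087881, 5041)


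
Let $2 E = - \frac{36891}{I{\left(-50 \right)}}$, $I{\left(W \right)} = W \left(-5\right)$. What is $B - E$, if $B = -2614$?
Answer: $- \frac{1270109}{500} \approx -2540.2$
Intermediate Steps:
$I{\left(W \right)} = - 5 W$
$E = - \frac{36891}{500}$ ($E = \frac{\left(-36891\right) \frac{1}{\left(-5\right) \left(-50\right)}}{2} = \frac{\left(-36891\right) \frac{1}{250}}{2} = \frac{1}{2} \left(- \frac{36891}{250}\right) = - \frac{36891}{500} \approx -73.782$)
$B - E = -2614 - - \frac{36891}{500} = -2614 + \frac{36891}{500} = - \frac{1270109}{500}$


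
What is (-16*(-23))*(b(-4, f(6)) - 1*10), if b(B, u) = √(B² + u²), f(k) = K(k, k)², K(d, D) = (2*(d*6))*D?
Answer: -3680 + 1472*√2176782337 ≈ 6.8674e+7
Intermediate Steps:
K(d, D) = 12*D*d (K(d, D) = (2*(6*d))*D = (12*d)*D = 12*D*d)
f(k) = 144*k⁴ (f(k) = (12*k*k)² = (12*k²)² = 144*k⁴)
(-16*(-23))*(b(-4, f(6)) - 1*10) = (-16*(-23))*(√((-4)² + (144*6⁴)²) - 1*10) = 368*(√(16 + (144*1296)²) - 10) = 368*(√(16 + 186624²) - 10) = 368*(√(16 + 34828517376) - 10) = 368*(√34828517392 - 10) = 368*(4*√2176782337 - 10) = 368*(-10 + 4*√2176782337) = -3680 + 1472*√2176782337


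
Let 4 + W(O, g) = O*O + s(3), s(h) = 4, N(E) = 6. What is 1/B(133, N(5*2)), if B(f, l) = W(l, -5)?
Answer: 1/36 ≈ 0.027778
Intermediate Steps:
W(O, g) = O² (W(O, g) = -4 + (O*O + 4) = -4 + (O² + 4) = -4 + (4 + O²) = O²)
B(f, l) = l²
1/B(133, N(5*2)) = 1/(6²) = 1/36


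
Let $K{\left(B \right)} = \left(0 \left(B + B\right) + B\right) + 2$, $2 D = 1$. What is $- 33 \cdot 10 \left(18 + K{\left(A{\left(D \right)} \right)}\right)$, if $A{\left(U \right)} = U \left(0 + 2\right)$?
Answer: $-6930$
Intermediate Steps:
$D = \frac{1}{2}$ ($D = \frac{1}{2} \cdot 1 = \frac{1}{2} \approx 0.5$)
$A{\left(U \right)} = 2 U$ ($A{\left(U \right)} = U 2 = 2 U$)
$K{\left(B \right)} = 2 + B$ ($K{\left(B \right)} = \left(0 \cdot 2 B + B\right) + 2 = \left(0 + B\right) + 2 = B + 2 = 2 + B$)
$- 33 \cdot 10 \left(18 + K{\left(A{\left(D \right)} \right)}\right) = - 33 \cdot 10 \left(18 + \left(2 + 2 \cdot \frac{1}{2}\right)\right) = - 33 \cdot 10 \left(18 + \left(2 + 1\right)\right) = - 33 \cdot 10 \left(18 + 3\right) = - 33 \cdot 10 \cdot 21 = \left(-33\right) 210 = -6930$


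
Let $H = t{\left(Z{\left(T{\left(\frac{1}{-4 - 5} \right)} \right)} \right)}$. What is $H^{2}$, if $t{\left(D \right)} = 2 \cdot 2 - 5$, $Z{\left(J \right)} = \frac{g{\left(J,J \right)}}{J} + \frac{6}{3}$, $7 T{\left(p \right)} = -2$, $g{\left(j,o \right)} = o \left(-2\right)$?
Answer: $1$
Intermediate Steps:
$g{\left(j,o \right)} = - 2 o$
$T{\left(p \right)} = - \frac{2}{7}$ ($T{\left(p \right)} = \frac{1}{7} \left(-2\right) = - \frac{2}{7}$)
$Z{\left(J \right)} = 0$ ($Z{\left(J \right)} = \frac{\left(-2\right) J}{J} + \frac{6}{3} = -2 + 6 \cdot \frac{1}{3} = -2 + 2 = 0$)
$t{\left(D \right)} = -1$ ($t{\left(D \right)} = 4 - 5 = -1$)
$H = -1$
$H^{2} = \left(-1\right)^{2} = 1$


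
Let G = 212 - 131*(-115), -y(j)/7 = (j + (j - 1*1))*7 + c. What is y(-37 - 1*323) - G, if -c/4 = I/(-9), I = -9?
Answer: 20080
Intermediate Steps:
c = -4 (c = -(-36)/(-9) = -(-36)*(-1)/9 = -4*1 = -4)
y(j) = 77 - 98*j (y(j) = -7*((j + (j - 1*1))*7 - 4) = -7*((j + (j - 1))*7 - 4) = -7*((j + (-1 + j))*7 - 4) = -7*((-1 + 2*j)*7 - 4) = -7*((-7 + 14*j) - 4) = -7*(-11 + 14*j) = 77 - 98*j)
G = 15277 (G = 212 + 15065 = 15277)
y(-37 - 1*323) - G = (77 - 98*(-37 - 1*323)) - 1*15277 = (77 - 98*(-37 - 323)) - 15277 = (77 - 98*(-360)) - 15277 = (77 + 35280) - 15277 = 35357 - 15277 = 20080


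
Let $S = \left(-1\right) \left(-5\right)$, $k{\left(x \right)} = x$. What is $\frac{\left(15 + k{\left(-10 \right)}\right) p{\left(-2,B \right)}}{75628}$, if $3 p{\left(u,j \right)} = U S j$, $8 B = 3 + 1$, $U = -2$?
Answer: $- \frac{25}{226884} \approx -0.00011019$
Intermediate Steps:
$S = 5$
$B = \frac{1}{2}$ ($B = \frac{3 + 1}{8} = \frac{1}{8} \cdot 4 = \frac{1}{2} \approx 0.5$)
$p{\left(u,j \right)} = - \frac{10 j}{3}$ ($p{\left(u,j \right)} = \frac{\left(-2\right) 5 j}{3} = \frac{\left(-10\right) j}{3} = - \frac{10 j}{3}$)
$\frac{\left(15 + k{\left(-10 \right)}\right) p{\left(-2,B \right)}}{75628} = \frac{\left(15 - 10\right) \left(\left(- \frac{10}{3}\right) \frac{1}{2}\right)}{75628} = 5 \left(- \frac{5}{3}\right) \frac{1}{75628} = \left(- \frac{25}{3}\right) \frac{1}{75628} = - \frac{25}{226884}$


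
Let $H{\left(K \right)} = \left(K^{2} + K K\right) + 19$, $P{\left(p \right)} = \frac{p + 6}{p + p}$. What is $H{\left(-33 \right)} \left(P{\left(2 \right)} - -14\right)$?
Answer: $35152$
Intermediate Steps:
$P{\left(p \right)} = \frac{6 + p}{2 p}$
$H{\left(K \right)} = 19 + 2 K^{2}$ ($H{\left(K \right)} = \left(K^{2} + K^{2}\right) + 19 = 2 K^{2} + 19 = 19 + 2 K^{2}$)
$H{\left(-33 \right)} \left(P{\left(2 \right)} - -14\right) = \left(19 + 2 \left(-33\right)^{2}\right) \left(\frac{6 + 2}{2 \cdot 2} - -14\right) = \left(19 + 2 \cdot 1089\right) \left(\frac{1}{2} \cdot \frac{1}{2} \cdot 8 + 14\right) = \left(19 + 2178\right) \left(2 + 14\right) = 2197 \cdot 16 = 35152$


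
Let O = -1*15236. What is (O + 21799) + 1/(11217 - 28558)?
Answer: 113808982/17341 ≈ 6563.0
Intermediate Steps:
O = -15236
(O + 21799) + 1/(11217 - 28558) = (-15236 + 21799) + 1/(11217 - 28558) = 6563 + 1/(-17341) = 6563 - 1/17341 = 113808982/17341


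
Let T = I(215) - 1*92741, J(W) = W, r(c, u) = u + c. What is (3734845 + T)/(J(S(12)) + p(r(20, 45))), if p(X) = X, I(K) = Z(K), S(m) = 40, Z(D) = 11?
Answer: 728423/21 ≈ 34687.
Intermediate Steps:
I(K) = 11
r(c, u) = c + u
T = -92730 (T = 11 - 1*92741 = 11 - 92741 = -92730)
(3734845 + T)/(J(S(12)) + p(r(20, 45))) = (3734845 - 92730)/(40 + (20 + 45)) = 3642115/(40 + 65) = 3642115/105 = 3642115*(1/105) = 728423/21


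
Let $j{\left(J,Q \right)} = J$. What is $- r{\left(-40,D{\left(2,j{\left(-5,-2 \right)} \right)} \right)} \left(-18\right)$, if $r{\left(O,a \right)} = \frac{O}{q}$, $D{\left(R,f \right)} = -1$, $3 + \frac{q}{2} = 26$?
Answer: $- \frac{360}{23} \approx -15.652$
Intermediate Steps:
$q = 46$ ($q = -6 + 2 \cdot 26 = -6 + 52 = 46$)
$r{\left(O,a \right)} = \frac{O}{46}$
$- r{\left(-40,D{\left(2,j{\left(-5,-2 \right)} \right)} \right)} \left(-18\right) = - \frac{1}{46} \left(-40\right) \left(-18\right) = - \frac{\left(-20\right) \left(-18\right)}{23} = \left(-1\right) \frac{360}{23} = - \frac{360}{23}$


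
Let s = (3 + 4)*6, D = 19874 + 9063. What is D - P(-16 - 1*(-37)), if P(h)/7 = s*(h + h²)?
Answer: -106891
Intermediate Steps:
D = 28937
s = 42 (s = 7*6 = 42)
P(h) = 294*h + 294*h² (P(h) = 7*(42*(h + h²)) = 7*(42*h + 42*h²) = 294*h + 294*h²)
D - P(-16 - 1*(-37)) = 28937 - 294*(-16 - 1*(-37))*(1 + (-16 - 1*(-37))) = 28937 - 294*(-16 + 37)*(1 + (-16 + 37)) = 28937 - 294*21*(1 + 21) = 28937 - 294*21*22 = 28937 - 1*135828 = 28937 - 135828 = -106891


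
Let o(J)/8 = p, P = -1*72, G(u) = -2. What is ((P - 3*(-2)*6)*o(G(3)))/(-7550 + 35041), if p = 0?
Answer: 0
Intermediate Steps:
P = -72
o(J) = 0 (o(J) = 8*0 = 0)
((P - 3*(-2)*6)*o(G(3)))/(-7550 + 35041) = ((-72 - 3*(-2)*6)*0)/(-7550 + 35041) = ((-72 + 6*6)*0)/27491 = ((-72 + 36)*0)*(1/27491) = -36*0*(1/27491) = 0*(1/27491) = 0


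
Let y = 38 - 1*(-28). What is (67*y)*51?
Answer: 225522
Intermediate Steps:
y = 66 (y = 38 + 28 = 66)
(67*y)*51 = (67*66)*51 = 4422*51 = 225522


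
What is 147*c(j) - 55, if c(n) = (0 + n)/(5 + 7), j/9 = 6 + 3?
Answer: 3749/4 ≈ 937.25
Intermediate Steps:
j = 81 (j = 9*(6 + 3) = 9*9 = 81)
c(n) = n/12
147*c(j) - 55 = 147*((1/12)*81) - 55 = 147*(27/4) - 55 = 3969/4 - 55 = 3749/4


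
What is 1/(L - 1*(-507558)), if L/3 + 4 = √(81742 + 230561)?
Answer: 18798/9540745607 - √312303/85866710463 ≈ 1.9638e-6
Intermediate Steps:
L = -12 + 3*√312303 (L = -12 + 3*√(81742 + 230561) = -12 + 3*√312303 ≈ 1664.5)
1/(L - 1*(-507558)) = 1/((-12 + 3*√312303) - 1*(-507558)) = 1/((-12 + 3*√312303) + 507558) = 1/(507546 + 3*√312303)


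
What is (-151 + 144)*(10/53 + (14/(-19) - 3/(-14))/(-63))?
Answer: -174947/126882 ≈ -1.3788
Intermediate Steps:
(-151 + 144)*(10/53 + (14/(-19) - 3/(-14))/(-63)) = -7*(10*(1/53) + (14*(-1/19) - 3*(-1/14))*(-1/63)) = -7*(10/53 + (-14/19 + 3/14)*(-1/63)) = -7*(10/53 - 139/266*(-1/63)) = -7*(10/53 + 139/16758) = -7*174947/888174 = -174947/126882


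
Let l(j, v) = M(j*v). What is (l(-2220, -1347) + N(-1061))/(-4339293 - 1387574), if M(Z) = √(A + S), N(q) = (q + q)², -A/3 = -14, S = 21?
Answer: -4502884/5726867 - 3*√7/5726867 ≈ -0.78627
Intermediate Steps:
A = 42 (A = -3*(-14) = 42)
N(q) = 4*q² (N(q) = (2*q)² = 4*q²)
M(Z) = 3*√7 (M(Z) = √(42 + 21) = √63 = 3*√7)
l(j, v) = 3*√7
(l(-2220, -1347) + N(-1061))/(-4339293 - 1387574) = (3*√7 + 4*(-1061)²)/(-4339293 - 1387574) = (3*√7 + 4*1125721)/(-5726867) = (3*√7 + 4502884)*(-1/5726867) = (4502884 + 3*√7)*(-1/5726867) = -4502884/5726867 - 3*√7/5726867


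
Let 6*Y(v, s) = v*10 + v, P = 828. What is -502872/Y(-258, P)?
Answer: 502872/473 ≈ 1063.2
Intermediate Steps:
Y(v, s) = 11*v/6 (Y(v, s) = (v*10 + v)/6 = (10*v + v)/6 = (11*v)/6 = 11*v/6)
-502872/Y(-258, P) = -502872/((11/6)*(-258)) = -502872/(-473) = -502872*(-1/473) = 502872/473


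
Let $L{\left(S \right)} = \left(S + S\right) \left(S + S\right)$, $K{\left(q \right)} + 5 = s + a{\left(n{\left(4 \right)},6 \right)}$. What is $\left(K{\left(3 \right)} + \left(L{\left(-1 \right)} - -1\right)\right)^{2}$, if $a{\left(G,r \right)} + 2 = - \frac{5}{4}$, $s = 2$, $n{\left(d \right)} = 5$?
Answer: $\frac{25}{16} \approx 1.5625$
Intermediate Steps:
$a{\left(G,r \right)} = - \frac{13}{4}$ ($a{\left(G,r \right)} = -2 - \frac{5}{4} = - \frac{13}{4}$)
$K{\left(q \right)} = - \frac{25}{4}$ ($K{\left(q \right)} = -5 + \left(2 - \frac{13}{4}\right) = -5 - \frac{5}{4} = - \frac{25}{4}$)
$L{\left(S \right)} = 4 S^{2}$ ($L{\left(S \right)} = 2 S 2 S = 4 S^{2}$)
$\left(K{\left(3 \right)} + \left(L{\left(-1 \right)} - -1\right)\right)^{2} = \left(- \frac{25}{4} - \left(-1 - 4 \left(-1\right)^{2}\right)\right)^{2} = \left(- \frac{25}{4} + \left(4 \cdot 1 + 1\right)\right)^{2} = \left(- \frac{25}{4} + \left(4 + 1\right)\right)^{2} = \left(- \frac{25}{4} + 5\right)^{2} = \left(- \frac{5}{4}\right)^{2} = \frac{25}{16}$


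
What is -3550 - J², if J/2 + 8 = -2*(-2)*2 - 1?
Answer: -3554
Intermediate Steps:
J = -2 (J = -16 + 2*(-2*(-2)*2 - 1) = -16 + 2*(4*2 - 1) = -16 + 2*(8 - 1) = -16 + 2*7 = -16 + 14 = -2)
-3550 - J² = -3550 - 1*(-2)² = -3550 - 1*4 = -3550 - 4 = -3554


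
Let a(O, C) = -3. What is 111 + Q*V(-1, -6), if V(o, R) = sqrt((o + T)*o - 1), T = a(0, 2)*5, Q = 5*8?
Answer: 111 + 40*sqrt(15) ≈ 265.92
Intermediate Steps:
Q = 40
T = -15 (T = -3*5 = -15)
V(o, R) = sqrt(-1 + o*(-15 + o)) (V(o, R) = sqrt((o - 15)*o - 1) = sqrt((-15 + o)*o - 1) = sqrt(o*(-15 + o) - 1) = sqrt(-1 + o*(-15 + o)))
111 + Q*V(-1, -6) = 111 + 40*sqrt(-1 + (-1)**2 - 15*(-1)) = 111 + 40*sqrt(-1 + 1 + 15) = 111 + 40*sqrt(15)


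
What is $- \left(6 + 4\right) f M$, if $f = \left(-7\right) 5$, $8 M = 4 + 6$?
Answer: $\frac{875}{2} \approx 437.5$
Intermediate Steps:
$M = \frac{5}{4}$ ($M = \frac{4 + 6}{8} = \frac{1}{8} \cdot 10 = \frac{5}{4} \approx 1.25$)
$f = -35$
$- \left(6 + 4\right) f M = - \frac{\left(6 + 4\right) \left(-35\right) 5}{4} = - \frac{10 \left(-35\right) 5}{4} = - \frac{\left(-350\right) 5}{4} = \left(-1\right) \left(- \frac{875}{2}\right) = \frac{875}{2}$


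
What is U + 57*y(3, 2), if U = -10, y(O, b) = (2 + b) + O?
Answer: 389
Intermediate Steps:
y(O, b) = 2 + O + b
U + 57*y(3, 2) = -10 + 57*(2 + 3 + 2) = -10 + 57*7 = -10 + 399 = 389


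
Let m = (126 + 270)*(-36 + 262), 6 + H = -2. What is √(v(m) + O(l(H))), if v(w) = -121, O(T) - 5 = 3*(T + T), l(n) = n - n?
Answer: 2*I*√29 ≈ 10.77*I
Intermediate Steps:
H = -8 (H = -6 - 2 = -8)
m = 89496 (m = 396*226 = 89496)
l(n) = 0
O(T) = 5 + 6*T (O(T) = 5 + 3*(T + T) = 5 + 3*(2*T) = 5 + 6*T)
√(v(m) + O(l(H))) = √(-121 + (5 + 6*0)) = √(-121 + (5 + 0)) = √(-121 + 5) = √(-116) = 2*I*√29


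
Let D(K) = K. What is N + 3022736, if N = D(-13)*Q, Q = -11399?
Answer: 3170923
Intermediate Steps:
N = 148187 (N = -13*(-11399) = 148187)
N + 3022736 = 148187 + 3022736 = 3170923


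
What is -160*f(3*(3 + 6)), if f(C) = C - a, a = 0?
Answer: -4320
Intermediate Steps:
f(C) = C (f(C) = C - 1*0 = C + 0 = C)
-160*f(3*(3 + 6)) = -480*(3 + 6) = -480*9 = -160*27 = -4320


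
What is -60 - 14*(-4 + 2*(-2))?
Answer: 52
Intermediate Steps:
-60 - 14*(-4 + 2*(-2)) = -60 - 14*(-4 - 4) = -60 - 14*(-8) = -60 + 112 = 52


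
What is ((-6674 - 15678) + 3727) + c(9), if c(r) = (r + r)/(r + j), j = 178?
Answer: -3482857/187 ≈ -18625.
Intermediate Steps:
c(r) = 2*r/(178 + r) (c(r) = (r + r)/(r + 178) = (2*r)/(178 + r) = 2*r/(178 + r))
((-6674 - 15678) + 3727) + c(9) = ((-6674 - 15678) + 3727) + 2*9/(178 + 9) = (-22352 + 3727) + 2*9/187 = -18625 + 2*9*(1/187) = -18625 + 18/187 = -3482857/187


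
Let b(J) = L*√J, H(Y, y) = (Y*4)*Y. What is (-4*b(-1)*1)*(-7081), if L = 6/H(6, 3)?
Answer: 7081*I/6 ≈ 1180.2*I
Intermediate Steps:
H(Y, y) = 4*Y² (H(Y, y) = (4*Y)*Y = 4*Y²)
L = 1/24 (L = 6/((4*6²)) = 6/((4*36)) = 6/144 = 6*(1/144) = 1/24 ≈ 0.041667)
b(J) = √J/24
(-4*b(-1)*1)*(-7081) = (-√(-1)/6*1)*(-7081) = (-I/6*1)*(-7081) = -I/6*(-7081) = 7081*I/6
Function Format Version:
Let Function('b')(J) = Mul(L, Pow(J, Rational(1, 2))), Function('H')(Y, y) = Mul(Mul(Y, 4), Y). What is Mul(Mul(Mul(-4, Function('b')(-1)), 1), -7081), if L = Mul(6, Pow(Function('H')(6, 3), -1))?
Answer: Mul(Rational(7081, 6), I) ≈ Mul(1180.2, I)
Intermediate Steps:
Function('H')(Y, y) = Mul(4, Pow(Y, 2)) (Function('H')(Y, y) = Mul(Mul(4, Y), Y) = Mul(4, Pow(Y, 2)))
L = Rational(1, 24) (L = Mul(6, Pow(Mul(4, Pow(6, 2)), -1)) = Mul(6, Pow(Mul(4, 36), -1)) = Mul(6, Pow(144, -1)) = Mul(6, Rational(1, 144)) = Rational(1, 24) ≈ 0.041667)
Function('b')(J) = Mul(Rational(1, 24), Pow(J, Rational(1, 2)))
Mul(Mul(Mul(-4, Function('b')(-1)), 1), -7081) = Mul(Mul(Mul(-4, Mul(Rational(1, 24), Pow(-1, Rational(1, 2)))), 1), -7081) = Mul(Mul(Mul(-4, Mul(Rational(1, 24), I)), 1), -7081) = Mul(Mul(Mul(Rational(-1, 6), I), 1), -7081) = Mul(Mul(Rational(-1, 6), I), -7081) = Mul(Rational(7081, 6), I)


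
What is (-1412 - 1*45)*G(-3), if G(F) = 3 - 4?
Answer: 1457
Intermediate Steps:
G(F) = -1
(-1412 - 1*45)*G(-3) = (-1412 - 1*45)*(-1) = (-1412 - 45)*(-1) = -1457*(-1) = 1457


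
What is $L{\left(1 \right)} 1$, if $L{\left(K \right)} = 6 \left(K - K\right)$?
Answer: $0$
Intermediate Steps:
$L{\left(K \right)} = 0$ ($L{\left(K \right)} = 6 \cdot 0 = 0$)
$L{\left(1 \right)} 1 = 0 \cdot 1 = 0$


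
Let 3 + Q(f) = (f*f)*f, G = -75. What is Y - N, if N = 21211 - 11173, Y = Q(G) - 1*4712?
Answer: -436628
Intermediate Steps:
Q(f) = -3 + f³ (Q(f) = -3 + (f*f)*f = -3 + f²*f = -3 + f³)
Y = -426590 (Y = (-3 + (-75)³) - 1*4712 = (-3 - 421875) - 4712 = -421878 - 4712 = -426590)
N = 10038
Y - N = -426590 - 1*10038 = -426590 - 10038 = -436628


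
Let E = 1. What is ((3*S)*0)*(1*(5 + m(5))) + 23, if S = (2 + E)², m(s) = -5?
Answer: 23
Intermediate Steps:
S = 9 (S = (2 + 1)² = 3² = 9)
((3*S)*0)*(1*(5 + m(5))) + 23 = ((3*9)*0)*(1*(5 - 5)) + 23 = (27*0)*(1*0) + 23 = 0*0 + 23 = 0 + 23 = 23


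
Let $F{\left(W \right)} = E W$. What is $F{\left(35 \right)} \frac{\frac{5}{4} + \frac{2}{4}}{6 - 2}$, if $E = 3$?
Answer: $\frac{735}{16} \approx 45.938$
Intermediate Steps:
$F{\left(W \right)} = 3 W$
$F{\left(35 \right)} \frac{\frac{5}{4} + \frac{2}{4}}{6 - 2} = 3 \cdot 35 \frac{\frac{5}{4} + \frac{2}{4}}{6 - 2} = 105 \frac{5 \cdot \frac{1}{4} + 2 \cdot \frac{1}{4}}{4} = 105 \left(\frac{5}{4} + \frac{1}{2}\right) \frac{1}{4} = 105 \cdot \frac{7}{4} \cdot \frac{1}{4} = 105 \cdot \frac{7}{16} = \frac{735}{16}$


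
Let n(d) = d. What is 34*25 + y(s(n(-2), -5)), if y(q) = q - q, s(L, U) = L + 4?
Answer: 850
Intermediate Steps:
s(L, U) = 4 + L
y(q) = 0
34*25 + y(s(n(-2), -5)) = 34*25 + 0 = 850 + 0 = 850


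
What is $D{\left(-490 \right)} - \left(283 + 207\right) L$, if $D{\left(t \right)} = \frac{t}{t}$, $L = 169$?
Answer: $-82809$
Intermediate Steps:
$D{\left(t \right)} = 1$
$D{\left(-490 \right)} - \left(283 + 207\right) L = 1 - \left(283 + 207\right) 169 = 1 - 490 \cdot 169 = 1 - 82810 = -82809$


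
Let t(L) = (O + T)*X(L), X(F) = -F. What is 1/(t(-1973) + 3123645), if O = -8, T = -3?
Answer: 1/3101942 ≈ 3.2238e-7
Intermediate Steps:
t(L) = 11*L (t(L) = (-8 - 3)*(-L) = -(-11)*L = 11*L)
1/(t(-1973) + 3123645) = 1/(11*(-1973) + 3123645) = 1/(-21703 + 3123645) = 1/3101942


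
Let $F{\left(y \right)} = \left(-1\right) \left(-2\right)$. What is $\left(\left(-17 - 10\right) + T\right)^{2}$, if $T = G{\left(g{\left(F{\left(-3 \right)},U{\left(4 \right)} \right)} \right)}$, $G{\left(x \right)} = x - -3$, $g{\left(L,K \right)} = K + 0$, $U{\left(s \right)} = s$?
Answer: $400$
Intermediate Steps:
$F{\left(y \right)} = 2$
$g{\left(L,K \right)} = K$
$G{\left(x \right)} = 3 + x$ ($G{\left(x \right)} = x + 3 = 3 + x$)
$T = 7$ ($T = 3 + 4 = 7$)
$\left(\left(-17 - 10\right) + T\right)^{2} = \left(\left(-17 - 10\right) + 7\right)^{2} = \left(-27 + 7\right)^{2} = \left(-20\right)^{2} = 400$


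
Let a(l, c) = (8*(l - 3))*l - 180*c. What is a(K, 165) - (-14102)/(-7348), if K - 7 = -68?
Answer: 511047/334 ≈ 1530.1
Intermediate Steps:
K = -61 (K = 7 - 68 = -61)
a(l, c) = -180*c + l*(-24 + 8*l) (a(l, c) = (8*(-3 + l))*l - 180*c = (-24 + 8*l)*l - 180*c = l*(-24 + 8*l) - 180*c = -180*c + l*(-24 + 8*l))
a(K, 165) - (-14102)/(-7348) = (-180*165 - 24*(-61) + 8*(-61)²) - (-14102)/(-7348) = (-29700 + 1464 + 8*3721) - (-14102)*(-1)/7348 = (-29700 + 1464 + 29768) - 1*641/334 = 1532 - 641/334 = 511047/334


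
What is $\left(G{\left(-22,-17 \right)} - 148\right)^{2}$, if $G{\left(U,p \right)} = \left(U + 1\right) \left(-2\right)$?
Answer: $11236$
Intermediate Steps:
$G{\left(U,p \right)} = -2 - 2 U$ ($G{\left(U,p \right)} = \left(1 + U\right) \left(-2\right) = -2 - 2 U$)
$\left(G{\left(-22,-17 \right)} - 148\right)^{2} = \left(\left(-2 - -44\right) - 148\right)^{2} = \left(\left(-2 + 44\right) - 148\right)^{2} = \left(42 - 148\right)^{2} = \left(-106\right)^{2} = 11236$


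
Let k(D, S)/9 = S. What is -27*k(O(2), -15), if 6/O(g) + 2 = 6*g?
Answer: 3645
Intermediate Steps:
O(g) = 6/(-2 + 6*g)
k(D, S) = 9*S
-27*k(O(2), -15) = -243*(-15) = -27*(-135) = 3645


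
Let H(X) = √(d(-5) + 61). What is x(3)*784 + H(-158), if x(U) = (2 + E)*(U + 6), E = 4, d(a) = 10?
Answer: 42336 + √71 ≈ 42344.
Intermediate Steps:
x(U) = 36 + 6*U (x(U) = (2 + 4)*(U + 6) = 6*(6 + U) = 36 + 6*U)
H(X) = √71 (H(X) = √(10 + 61) = √71)
x(3)*784 + H(-158) = (36 + 6*3)*784 + √71 = (36 + 18)*784 + √71 = 54*784 + √71 = 42336 + √71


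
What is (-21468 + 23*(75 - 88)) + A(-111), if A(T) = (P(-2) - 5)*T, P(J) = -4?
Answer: -20768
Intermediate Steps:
A(T) = -9*T (A(T) = (-4 - 5)*T = -9*T)
(-21468 + 23*(75 - 88)) + A(-111) = (-21468 + 23*(75 - 88)) - 9*(-111) = (-21468 + 23*(-13)) + 999 = (-21468 - 299) + 999 = -21767 + 999 = -20768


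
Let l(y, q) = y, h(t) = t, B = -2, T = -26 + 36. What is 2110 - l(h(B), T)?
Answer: 2112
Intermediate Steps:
T = 10
2110 - l(h(B), T) = 2110 - 1*(-2) = 2110 + 2 = 2112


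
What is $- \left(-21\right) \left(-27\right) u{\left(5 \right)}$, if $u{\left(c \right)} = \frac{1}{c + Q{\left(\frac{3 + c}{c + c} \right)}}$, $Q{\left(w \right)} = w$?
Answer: $- \frac{2835}{29} \approx -97.759$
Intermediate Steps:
$u{\left(c \right)} = \frac{1}{c + \frac{3 + c}{2 c}}$ ($u{\left(c \right)} = \frac{1}{c + \frac{3 + c}{c + c}} = \frac{1}{c + \frac{3 + c}{2 c}}$)
$- \left(-21\right) \left(-27\right) u{\left(5 \right)} = - \left(-21\right) \left(-27\right) 2 \cdot 5 \frac{1}{3 + 5 + 2 \cdot 5^{2}} = - 567 \cdot 2 \cdot 5 \frac{1}{3 + 5 + 2 \cdot 25} = - 567 \cdot 2 \cdot 5 \frac{1}{3 + 5 + 50} = - 567 \cdot 2 \cdot 5 \cdot \frac{1}{58} = - \frac{567 \cdot 5}{29} = \left(-1\right) \frac{2835}{29} = - \frac{2835}{29}$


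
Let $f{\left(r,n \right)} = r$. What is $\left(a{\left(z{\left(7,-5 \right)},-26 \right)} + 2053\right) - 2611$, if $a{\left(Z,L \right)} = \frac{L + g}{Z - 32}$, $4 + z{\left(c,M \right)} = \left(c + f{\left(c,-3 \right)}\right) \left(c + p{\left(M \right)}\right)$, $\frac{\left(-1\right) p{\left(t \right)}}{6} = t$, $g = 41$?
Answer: $- \frac{268941}{482} \approx -557.97$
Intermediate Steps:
$p{\left(t \right)} = - 6 t$
$z{\left(c,M \right)} = -4 + 2 c \left(c - 6 M\right)$ ($z{\left(c,M \right)} = -4 + \left(c + c\right) \left(c - 6 M\right) = -4 + 2 c \left(c - 6 M\right)$)
$a{\left(Z,L \right)} = \frac{41 + L}{-32 + Z}$ ($a{\left(Z,L \right)} = \frac{L + 41}{Z - 32} = \frac{41 + L}{-32 + Z}$)
$\left(a{\left(z{\left(7,-5 \right)},-26 \right)} + 2053\right) - 2611 = \left(\frac{41 - 26}{-32 - \left(4 - 420 - 98\right)} + 2053\right) - 2611 = \left(\frac{1}{-32 + \left(-4 + 2 \cdot 49 + 420\right)} 15 + 2053\right) - 2611 = \left(\frac{1}{-32 + \left(-4 + 98 + 420\right)} 15 + 2053\right) - 2611 = \left(\frac{1}{-32 + 514} \cdot 15 + 2053\right) - 2611 = \left(\frac{1}{482} \cdot 15 + 2053\right) - 2611 = \left(\frac{15}{482} + 2053\right) - 2611 = \frac{989561}{482} - 2611 = - \frac{268941}{482}$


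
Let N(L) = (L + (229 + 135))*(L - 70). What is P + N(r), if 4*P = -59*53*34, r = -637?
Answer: 332863/2 ≈ 1.6643e+5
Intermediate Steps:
N(L) = (-70 + L)*(364 + L) (N(L) = (L + 364)*(-70 + L) = (364 + L)*(-70 + L) = (-70 + L)*(364 + L))
P = -53159/2 (P = (-59*53*34)/4 = (-3127*34)/4 = (¼)*(-106318) = -53159/2 ≈ -26580.)
P + N(r) = -53159/2 + (-25480 + (-637)² + 294*(-637)) = -53159/2 + (-25480 + 405769 - 187278) = -53159/2 + 193011 = 332863/2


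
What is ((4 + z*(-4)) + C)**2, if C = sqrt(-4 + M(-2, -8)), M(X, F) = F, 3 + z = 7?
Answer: 132 - 48*I*sqrt(3) ≈ 132.0 - 83.138*I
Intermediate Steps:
z = 4 (z = -3 + 7 = 4)
C = 2*I*sqrt(3) (C = sqrt(-4 - 8) = sqrt(-12) = 2*I*sqrt(3) ≈ 3.4641*I)
((4 + z*(-4)) + C)**2 = ((4 + 4*(-4)) + 2*I*sqrt(3))**2 = ((4 - 16) + 2*I*sqrt(3))**2 = (-12 + 2*I*sqrt(3))**2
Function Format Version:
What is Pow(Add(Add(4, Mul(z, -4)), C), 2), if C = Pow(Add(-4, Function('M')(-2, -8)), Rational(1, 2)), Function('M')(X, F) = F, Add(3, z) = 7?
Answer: Add(132, Mul(-48, I, Pow(3, Rational(1, 2)))) ≈ Add(132.00, Mul(-83.138, I))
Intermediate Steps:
z = 4 (z = Add(-3, 7) = 4)
C = Mul(2, I, Pow(3, Rational(1, 2))) (C = Pow(Add(-4, -8), Rational(1, 2)) = Pow(-12, Rational(1, 2)) = Mul(2, I, Pow(3, Rational(1, 2))) ≈ Mul(3.4641, I))
Pow(Add(Add(4, Mul(z, -4)), C), 2) = Pow(Add(Add(4, Mul(4, -4)), Mul(2, I, Pow(3, Rational(1, 2)))), 2) = Pow(Add(Add(4, -16), Mul(2, I, Pow(3, Rational(1, 2)))), 2) = Pow(Add(-12, Mul(2, I, Pow(3, Rational(1, 2)))), 2)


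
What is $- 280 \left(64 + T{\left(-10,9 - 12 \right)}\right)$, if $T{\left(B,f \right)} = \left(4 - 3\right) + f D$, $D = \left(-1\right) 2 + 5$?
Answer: $-15680$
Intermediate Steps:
$D = 3$ ($D = -2 + 5 = 3$)
$T{\left(B,f \right)} = 1 + 3 f$ ($T{\left(B,f \right)} = \left(4 - 3\right) + f 3 = 1 + 3 f$)
$- 280 \left(64 + T{\left(-10,9 - 12 \right)}\right) = - 280 \left(64 + \left(1 + 3 \left(9 - 12\right)\right)\right) = - 280 \left(64 + \left(1 + 3 \left(-3\right)\right)\right) = - 280 \left(64 + \left(1 - 9\right)\right) = - 280 \left(64 - 8\right) = \left(-280\right) 56 = -15680$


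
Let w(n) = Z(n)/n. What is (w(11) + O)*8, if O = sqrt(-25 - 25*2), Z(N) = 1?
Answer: 8/11 + 40*I*sqrt(3) ≈ 0.72727 + 69.282*I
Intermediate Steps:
O = 5*I*sqrt(3) (O = sqrt(-25 - 50) = sqrt(-75) = 5*I*sqrt(3) ≈ 8.6602*I)
w(n) = 1/n
(w(11) + O)*8 = (1/11 + 5*I*sqrt(3))*8 = 8/11 + 40*I*sqrt(3)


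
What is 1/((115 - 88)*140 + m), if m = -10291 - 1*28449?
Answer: -1/34960 ≈ -2.8604e-5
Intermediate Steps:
m = -38740 (m = -10291 - 28449 = -38740)
1/((115 - 88)*140 + m) = 1/((115 - 88)*140 - 38740) = 1/(27*140 - 38740) = 1/(3780 - 38740) = 1/(-34960) = -1/34960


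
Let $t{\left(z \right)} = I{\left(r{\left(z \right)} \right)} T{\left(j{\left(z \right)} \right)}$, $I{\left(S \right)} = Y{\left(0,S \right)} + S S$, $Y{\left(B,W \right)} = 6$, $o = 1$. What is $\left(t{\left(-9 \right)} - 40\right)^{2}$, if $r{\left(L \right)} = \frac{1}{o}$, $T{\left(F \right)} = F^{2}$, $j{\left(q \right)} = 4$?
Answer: $5184$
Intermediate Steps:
$r{\left(L \right)} = 1$ ($r{\left(L \right)} = 1^{-1} = 1$)
$I{\left(S \right)} = 6 + S^{2}$ ($I{\left(S \right)} = 6 + S S = 6 + S^{2}$)
$t{\left(z \right)} = 112$ ($t{\left(z \right)} = \left(6 + 1^{2}\right) 4^{2} = \left(6 + 1\right) 16 = 7 \cdot 16 = 112$)
$\left(t{\left(-9 \right)} - 40\right)^{2} = \left(112 - 40\right)^{2} = 72^{2} = 5184$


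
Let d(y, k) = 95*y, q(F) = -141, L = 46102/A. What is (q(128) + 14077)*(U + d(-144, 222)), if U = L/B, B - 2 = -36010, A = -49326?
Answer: -3023299067247914/15858309 ≈ -1.9064e+8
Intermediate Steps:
L = -23051/24663 (L = 46102/(-49326) = 46102*(-1/49326) = -23051/24663 ≈ -0.93464)
B = -36008 (B = 2 - 36010 = -36008)
U = 3293/126866472 (U = -23051/24663/(-36008) = -23051/24663*(-1/36008) = 3293/126866472 ≈ 2.5956e-5)
(q(128) + 14077)*(U + d(-144, 222)) = (-141 + 14077)*(3293/126866472 + 95*(-144)) = 13936*(3293/126866472 - 13680) = 13936*(-1735533333667/126866472) = -3023299067247914/15858309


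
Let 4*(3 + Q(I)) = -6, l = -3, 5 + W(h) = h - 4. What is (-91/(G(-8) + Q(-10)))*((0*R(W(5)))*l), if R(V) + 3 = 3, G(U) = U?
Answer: 0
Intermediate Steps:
W(h) = -9 + h (W(h) = -5 + (h - 4) = -5 + (-4 + h) = -9 + h)
Q(I) = -9/2 (Q(I) = -3 + (¼)*(-6) = -3 - 3/2 = -9/2)
R(V) = 0 (R(V) = -3 + 3 = 0)
(-91/(G(-8) + Q(-10)))*((0*R(W(5)))*l) = (-91/(-8 - 9/2))*((0*0)*(-3)) = (-91/(-25/2))*(0*(-3)) = -2/25*(-91)*0 = (182/25)*0 = 0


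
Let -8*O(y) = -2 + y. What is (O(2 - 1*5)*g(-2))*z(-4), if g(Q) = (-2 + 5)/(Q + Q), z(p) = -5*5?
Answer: 375/32 ≈ 11.719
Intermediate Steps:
z(p) = -25
O(y) = ¼ - y/8 (O(y) = -(-2 + y)/8 = ¼ - y/8)
g(Q) = 3/(2*Q) (g(Q) = 3/((2*Q)) = 3*(1/(2*Q)) = 3/(2*Q))
(O(2 - 1*5)*g(-2))*z(-4) = ((¼ - (2 - 1*5)/8)*((3/2)/(-2)))*(-25) = ((¼ - (2 - 5)/8)*((3/2)*(-½)))*(-25) = ((¼ - ⅛*(-3))*(-¾))*(-25) = ((¼ + 3/8)*(-¾))*(-25) = ((5/8)*(-¾))*(-25) = -15/32*(-25) = 375/32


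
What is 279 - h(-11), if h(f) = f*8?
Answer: 367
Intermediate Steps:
h(f) = 8*f
279 - h(-11) = 279 - 8*(-11) = 279 - 1*(-88) = 279 + 88 = 367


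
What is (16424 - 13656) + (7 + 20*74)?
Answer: 4255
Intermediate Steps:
(16424 - 13656) + (7 + 20*74) = 2768 + (7 + 1480) = 2768 + 1487 = 4255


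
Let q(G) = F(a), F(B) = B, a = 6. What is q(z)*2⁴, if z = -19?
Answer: 96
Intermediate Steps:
q(G) = 6
q(z)*2⁴ = 6*2⁴ = 6*16 = 96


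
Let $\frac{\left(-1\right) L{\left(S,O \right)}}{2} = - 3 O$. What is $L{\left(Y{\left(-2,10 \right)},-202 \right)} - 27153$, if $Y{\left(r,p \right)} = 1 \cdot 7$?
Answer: $-28365$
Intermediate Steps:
$Y{\left(r,p \right)} = 7$
$L{\left(S,O \right)} = 6 O$ ($L{\left(S,O \right)} = - 2 \left(- 3 O\right) = 6 O$)
$L{\left(Y{\left(-2,10 \right)},-202 \right)} - 27153 = 6 \left(-202\right) - 27153 = -1212 - 27153 = -28365$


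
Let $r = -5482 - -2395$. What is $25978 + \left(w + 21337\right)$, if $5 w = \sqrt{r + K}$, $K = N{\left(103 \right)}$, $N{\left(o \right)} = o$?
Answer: $47315 + \frac{2 i \sqrt{746}}{5} \approx 47315.0 + 10.925 i$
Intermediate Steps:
$K = 103$
$r = -3087$ ($r = -5482 + 2395 = -3087$)
$w = \frac{2 i \sqrt{746}}{5}$ ($w = \frac{\sqrt{-3087 + 103}}{5} = \frac{\sqrt{-2984}}{5} = \frac{2 i \sqrt{746}}{5} \approx 10.925 i$)
$25978 + \left(w + 21337\right) = 25978 + \left(\frac{2 i \sqrt{746}}{5} + 21337\right) = 25978 + \left(21337 + \frac{2 i \sqrt{746}}{5}\right) = 47315 + \frac{2 i \sqrt{746}}{5}$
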